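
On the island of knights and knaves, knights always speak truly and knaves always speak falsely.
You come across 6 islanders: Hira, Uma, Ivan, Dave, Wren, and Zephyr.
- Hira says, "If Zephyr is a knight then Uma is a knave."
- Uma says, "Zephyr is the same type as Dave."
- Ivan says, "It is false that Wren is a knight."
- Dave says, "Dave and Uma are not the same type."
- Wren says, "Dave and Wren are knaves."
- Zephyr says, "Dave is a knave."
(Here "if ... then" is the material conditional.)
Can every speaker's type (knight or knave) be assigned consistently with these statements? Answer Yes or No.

One consistent assignment: Hira=knight, Uma=knave, Ivan=knight, Dave=knight, Wren=knave, Zephyr=knave.

Yes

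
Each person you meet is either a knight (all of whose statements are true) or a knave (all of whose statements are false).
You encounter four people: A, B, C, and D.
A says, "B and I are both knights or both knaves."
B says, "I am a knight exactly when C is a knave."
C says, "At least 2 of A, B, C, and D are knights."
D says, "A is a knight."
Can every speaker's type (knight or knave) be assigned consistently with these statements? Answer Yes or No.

Yes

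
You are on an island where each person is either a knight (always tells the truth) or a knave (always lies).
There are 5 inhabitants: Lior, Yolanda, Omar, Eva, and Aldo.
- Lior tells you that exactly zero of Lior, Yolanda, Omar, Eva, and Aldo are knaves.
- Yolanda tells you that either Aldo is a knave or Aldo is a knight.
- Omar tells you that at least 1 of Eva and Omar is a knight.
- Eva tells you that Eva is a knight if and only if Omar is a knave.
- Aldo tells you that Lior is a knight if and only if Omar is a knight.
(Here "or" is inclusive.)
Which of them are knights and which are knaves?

Knights: Yolanda and Aldo. Knaves: Lior, Omar, and Eva.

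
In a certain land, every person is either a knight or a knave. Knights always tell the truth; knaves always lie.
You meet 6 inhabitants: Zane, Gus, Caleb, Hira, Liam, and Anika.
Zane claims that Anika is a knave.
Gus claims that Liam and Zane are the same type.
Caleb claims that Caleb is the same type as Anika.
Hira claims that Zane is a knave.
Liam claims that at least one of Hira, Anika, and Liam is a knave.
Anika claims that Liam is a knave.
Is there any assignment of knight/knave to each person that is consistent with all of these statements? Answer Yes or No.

No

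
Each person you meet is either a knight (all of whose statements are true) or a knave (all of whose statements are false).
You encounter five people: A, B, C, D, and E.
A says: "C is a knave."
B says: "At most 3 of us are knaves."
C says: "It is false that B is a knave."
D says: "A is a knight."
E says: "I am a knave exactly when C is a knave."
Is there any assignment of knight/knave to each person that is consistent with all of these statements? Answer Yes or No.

One consistent assignment: A=knave, B=knight, C=knight, D=knave, E=knight.

Yes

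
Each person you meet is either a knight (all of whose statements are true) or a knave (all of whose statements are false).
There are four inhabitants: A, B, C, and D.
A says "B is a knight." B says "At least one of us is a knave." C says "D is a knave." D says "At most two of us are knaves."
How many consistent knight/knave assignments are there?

1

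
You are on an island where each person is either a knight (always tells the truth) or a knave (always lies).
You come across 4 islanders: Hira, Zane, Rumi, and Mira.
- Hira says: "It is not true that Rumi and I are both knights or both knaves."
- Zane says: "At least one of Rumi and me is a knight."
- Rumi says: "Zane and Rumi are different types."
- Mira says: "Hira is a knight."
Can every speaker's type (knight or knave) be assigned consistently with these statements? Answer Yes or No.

One consistent assignment: Hira=knight, Zane=knave, Rumi=knave, Mira=knight.

Yes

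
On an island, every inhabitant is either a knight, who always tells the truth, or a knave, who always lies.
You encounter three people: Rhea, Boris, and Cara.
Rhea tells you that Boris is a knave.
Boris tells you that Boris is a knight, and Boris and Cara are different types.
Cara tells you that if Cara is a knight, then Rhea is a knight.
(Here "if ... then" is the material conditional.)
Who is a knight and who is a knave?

Knights: Rhea and Cara. Knaves: Boris.

Rhea is a knight, so "Boris is a knave" must be True — and it is.
Since Boris is a knave, "Boris is a knight, and Boris and Cara are different types" needs to be false, which holds.
Cara is a knight, and the claim "if Cara is a knight, then Rhea is a knight" is indeed True.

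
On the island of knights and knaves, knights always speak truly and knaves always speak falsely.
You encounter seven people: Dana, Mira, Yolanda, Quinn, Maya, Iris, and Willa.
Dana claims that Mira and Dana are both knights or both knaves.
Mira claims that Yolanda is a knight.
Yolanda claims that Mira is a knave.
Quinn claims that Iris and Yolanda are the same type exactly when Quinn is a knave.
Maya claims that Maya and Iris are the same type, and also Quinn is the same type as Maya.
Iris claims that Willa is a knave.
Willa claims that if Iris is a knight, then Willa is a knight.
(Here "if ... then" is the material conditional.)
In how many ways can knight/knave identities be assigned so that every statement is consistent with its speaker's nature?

0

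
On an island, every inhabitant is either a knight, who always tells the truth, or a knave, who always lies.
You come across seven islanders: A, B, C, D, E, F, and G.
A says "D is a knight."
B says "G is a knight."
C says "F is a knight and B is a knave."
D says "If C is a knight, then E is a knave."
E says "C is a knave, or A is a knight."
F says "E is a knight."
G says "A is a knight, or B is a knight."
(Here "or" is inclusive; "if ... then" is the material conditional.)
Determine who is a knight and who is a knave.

Knights: A, B, D, E, F, and G. Knaves: C.

A is a knight, so "D is a knight" must be True — and it is.
B is a knight; "G is a knight" is True, as required.
C (knave): "F is a knight and B is a knave" — False. ✓
Since D is a knight, "if C is a knight, then E is a knave" needs to be True, which holds.
E is a knight, and the claim "C is a knave, or A is a knight" is indeed True.
F (knight): "E is a knight" — True. ✓
G is a knight, and the claim "A is a knight, or B is a knight" is indeed True.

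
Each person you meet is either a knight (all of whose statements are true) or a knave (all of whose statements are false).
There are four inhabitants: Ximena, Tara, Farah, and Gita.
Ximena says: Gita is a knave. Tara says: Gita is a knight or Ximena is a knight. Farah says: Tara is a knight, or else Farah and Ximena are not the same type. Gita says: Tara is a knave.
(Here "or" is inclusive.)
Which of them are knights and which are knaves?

Suppose Ximena is a knave. Then Ximena's statement "Gita is a knave" would have to be false. Checking the 8 ways to assign the others, none is consistent with every speaker.
(For instance, with Tara=knight, Farah=knight, Gita=knave, Ximena's claim "Gita is a knave" comes out true where it would need to be false.)
So Ximena must be a knight, making "Gita is a knave" true. Taking Ximena=knight, Tara=knight, Farah=knight, Gita=knave, each remaining statement checks out:
  Tara (knight): "Gita is a knight or Ximena is a knight" — true. ✓
  Farah (knight): "Tara is a knight, or else Farah and Ximena are not the same type" — true. ✓
  Gita (knave): "Tara is a knave" — false. ✓
This is the unique consistent assignment.

Ximena is a knight, Tara is a knight, Farah is a knight, and Gita is a knave.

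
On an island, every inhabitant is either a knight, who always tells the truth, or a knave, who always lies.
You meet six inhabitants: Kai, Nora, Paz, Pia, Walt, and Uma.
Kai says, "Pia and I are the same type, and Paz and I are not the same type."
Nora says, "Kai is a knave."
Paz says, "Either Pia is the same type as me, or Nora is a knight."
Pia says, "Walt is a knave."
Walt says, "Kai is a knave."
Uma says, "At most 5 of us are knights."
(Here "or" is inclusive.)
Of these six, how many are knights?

3

The unique consistent assignment is Kai=knight, Nora=knave, Paz=knave, Pia=knight, Walt=knave, Uma=knight.
That has 3 knights.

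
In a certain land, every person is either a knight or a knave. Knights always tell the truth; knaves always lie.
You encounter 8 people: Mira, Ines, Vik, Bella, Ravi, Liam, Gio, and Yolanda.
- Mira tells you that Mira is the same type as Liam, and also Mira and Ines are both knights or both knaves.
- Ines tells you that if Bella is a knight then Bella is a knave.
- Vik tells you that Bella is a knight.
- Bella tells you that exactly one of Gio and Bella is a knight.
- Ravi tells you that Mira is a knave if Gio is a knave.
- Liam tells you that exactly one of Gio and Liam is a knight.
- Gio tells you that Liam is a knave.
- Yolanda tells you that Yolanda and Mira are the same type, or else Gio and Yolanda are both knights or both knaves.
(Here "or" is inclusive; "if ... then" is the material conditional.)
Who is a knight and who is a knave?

Mira (knight): "Mira is the same type as Liam, and also Mira and Ines are both knights or both knaves" — True. ✓
Ines is a knight, and the claim "if Bella is a knight then Bella is a knave" is indeed True.
Vik is a knave, so "Bella is a knight" must be false — and it is.
Bella (knave): "exactly one of Gio and Bella is a knight" — false. ✓
Since Ravi is a knave, "Mira is a knave if Gio is a knave" needs to be false, which holds.
Since Liam is a knight, "exactly one of Gio and Liam is a knight" needs to be True, which holds.
Gio is a knave, and the claim "Liam is a knave" is indeed false.
Yolanda is a knight; "Yolanda and Mira are the same type, or else Gio and Yolanda are both knights or both knaves" is True, as required.

Knights: Mira, Ines, Liam, and Yolanda. Knaves: Vik, Bella, Ravi, and Gio.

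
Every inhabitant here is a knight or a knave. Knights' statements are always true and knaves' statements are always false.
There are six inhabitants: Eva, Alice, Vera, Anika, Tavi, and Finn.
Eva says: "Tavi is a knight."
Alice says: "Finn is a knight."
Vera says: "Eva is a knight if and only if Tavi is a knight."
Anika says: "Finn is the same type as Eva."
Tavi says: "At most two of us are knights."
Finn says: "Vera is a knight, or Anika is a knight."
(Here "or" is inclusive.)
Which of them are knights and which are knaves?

Eva is a knave; "Tavi is a knight" is false, as required.
Alice is a knight; "Finn is a knight" is true, as required.
Since Vera is a knight, "Eva is a knight if and only if Tavi is a knight" needs to be true, which holds.
Anika is a knave; "Finn is the same type as Eva" is false, as required.
Tavi is a knave, and the claim "at most two of us are knights" is indeed false.
Finn is a knight, so "Vera is a knight, or Anika is a knight" must be true — and it is.

Eva is a knave, Alice is a knight, Vera is a knight, Anika is a knave, Tavi is a knave, and Finn is a knight.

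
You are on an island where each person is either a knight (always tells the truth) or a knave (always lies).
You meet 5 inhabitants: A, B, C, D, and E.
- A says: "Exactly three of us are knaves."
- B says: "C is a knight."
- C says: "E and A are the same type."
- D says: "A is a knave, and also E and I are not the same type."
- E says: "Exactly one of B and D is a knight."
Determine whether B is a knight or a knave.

B is a knight.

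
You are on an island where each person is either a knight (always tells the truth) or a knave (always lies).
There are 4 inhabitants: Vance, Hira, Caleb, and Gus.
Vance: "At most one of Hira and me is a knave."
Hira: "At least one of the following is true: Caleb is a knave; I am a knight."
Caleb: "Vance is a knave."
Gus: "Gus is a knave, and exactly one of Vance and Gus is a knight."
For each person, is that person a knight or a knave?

Vance is a knave; "at most one of Hira and me is a knave" is False, as required.
Hira (knave): "at least one of the following is true: Caleb is a knave; I am a knight" — False. ✓
Since Caleb is a knight, "Vance is a knave" needs to be true, which holds.
Since Gus is a knave, "Gus is a knave, and exactly one of Vance and Gus is a knight" needs to be False, which holds.

Knights: Caleb. Knaves: Vance, Hira, and Gus.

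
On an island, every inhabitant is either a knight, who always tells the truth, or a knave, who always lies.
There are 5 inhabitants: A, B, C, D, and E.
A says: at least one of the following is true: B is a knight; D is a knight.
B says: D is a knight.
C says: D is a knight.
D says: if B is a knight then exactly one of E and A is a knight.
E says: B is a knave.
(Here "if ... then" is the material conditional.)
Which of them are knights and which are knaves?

Knights: A, B, C, and D. Knaves: E.

As a knight, A's statement "at least one of the following is true: B is a knight; D is a knight" should be true; it is.
B is a knight, so "D is a knight" must be true — and it is.
Since C is a knight, "D is a knight" needs to be true, which holds.
D (knight): "if B is a knight then exactly one of E and A is a knight" — true. ✓
E is a knave; "B is a knave" is false, as required.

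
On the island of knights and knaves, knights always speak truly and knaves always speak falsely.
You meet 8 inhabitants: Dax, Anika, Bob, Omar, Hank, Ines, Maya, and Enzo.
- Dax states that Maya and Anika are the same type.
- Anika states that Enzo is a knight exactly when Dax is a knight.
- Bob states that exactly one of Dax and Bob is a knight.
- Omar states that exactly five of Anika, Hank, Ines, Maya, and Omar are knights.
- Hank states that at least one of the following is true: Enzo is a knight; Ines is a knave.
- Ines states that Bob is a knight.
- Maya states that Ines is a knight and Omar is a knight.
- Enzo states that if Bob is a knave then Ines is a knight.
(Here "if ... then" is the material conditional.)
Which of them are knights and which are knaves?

Dax is a knave; "Maya and Anika are the same type" is false, as required.
Since Anika is a knight, "Enzo is a knight exactly when Dax is a knight" needs to be true, which holds.
Bob (knave): "exactly one of Dax and Bob is a knight" — false. ✓
Omar is a knave, so "exactly five of Anika, Hank, Ines, Maya, and Omar are knights" must be false — and it is.
Hank is a knight; "at least one of the following is true: Enzo is a knight; Ines is a knave" is true, as required.
As a knave, Ines's statement "Bob is a knight" should be false; it is.
Maya is a knave; "Ines is a knight and Omar is a knight" is false, as required.
Enzo is a knave, so "if Bob is a knave then Ines is a knight" must be false — and it is.

Knights: Anika and Hank. Knaves: Dax, Bob, Omar, Ines, Maya, and Enzo.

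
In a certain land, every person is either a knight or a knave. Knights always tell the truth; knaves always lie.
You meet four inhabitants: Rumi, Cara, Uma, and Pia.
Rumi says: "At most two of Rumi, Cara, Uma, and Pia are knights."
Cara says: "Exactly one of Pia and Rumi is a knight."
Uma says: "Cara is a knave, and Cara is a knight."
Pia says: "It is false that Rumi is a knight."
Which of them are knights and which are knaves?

Rumi is a knight, Cara is a knight, Uma is a knave, and Pia is a knave.

Rumi is a knight, so "at most two of Rumi, Cara, Uma, and Pia are knights" must be True — and it is.
As a knight, Cara's statement "exactly one of Pia and Rumi is a knight" should be True; it is.
Uma (knave): "Cara is a knave, and Cara is a knight" — False. ✓
Since Pia is a knave, "it is false that Rumi is a knight" needs to be False, which holds.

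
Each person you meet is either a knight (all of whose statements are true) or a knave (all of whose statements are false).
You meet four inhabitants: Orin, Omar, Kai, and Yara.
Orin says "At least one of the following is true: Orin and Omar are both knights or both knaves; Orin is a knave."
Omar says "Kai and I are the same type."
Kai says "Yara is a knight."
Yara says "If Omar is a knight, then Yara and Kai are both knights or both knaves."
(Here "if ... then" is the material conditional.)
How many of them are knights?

4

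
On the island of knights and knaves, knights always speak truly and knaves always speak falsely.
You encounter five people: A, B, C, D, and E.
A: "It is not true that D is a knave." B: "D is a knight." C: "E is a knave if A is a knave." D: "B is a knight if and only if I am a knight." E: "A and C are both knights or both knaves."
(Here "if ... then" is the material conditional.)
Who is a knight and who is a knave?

A (knight): "it is not true that D is a knave" — True. ✓
As a knight, B's statement "D is a knight" should be True; it is.
Since C is a knight, "E is a knave if A is a knave" needs to be True, which holds.
D is a knight; "B is a knight if and only if I am a knight" is True, as required.
Since E is a knight, "A and C are both knights or both knaves" needs to be True, which holds.

A is a knight, B is a knight, C is a knight, D is a knight, and E is a knight.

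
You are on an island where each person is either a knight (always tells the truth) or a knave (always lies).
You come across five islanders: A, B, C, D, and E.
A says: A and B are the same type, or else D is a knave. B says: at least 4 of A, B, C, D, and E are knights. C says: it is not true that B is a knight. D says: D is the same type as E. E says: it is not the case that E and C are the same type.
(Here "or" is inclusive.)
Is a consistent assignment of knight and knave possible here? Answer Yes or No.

One consistent assignment: A=knight, B=knight, C=knave, D=knight, E=knight.

Yes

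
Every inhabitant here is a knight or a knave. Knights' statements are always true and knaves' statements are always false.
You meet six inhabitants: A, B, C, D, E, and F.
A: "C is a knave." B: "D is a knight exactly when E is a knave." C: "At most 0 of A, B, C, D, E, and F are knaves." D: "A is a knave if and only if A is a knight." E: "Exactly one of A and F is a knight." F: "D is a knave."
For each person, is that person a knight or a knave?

As a knight, A's statement "C is a knave" should be True; it is.
B (knave): "D is a knight exactly when E is a knave" — False. ✓
C is a knave, so "at most 0 of A, B, C, D, E, and F are knaves" must be False — and it is.
Since D is a knave, "A is a knave if and only if A is a knight" needs to be False, which holds.
E is a knave; "exactly one of A and F is a knight" is False, as required.
As a knight, F's statement "D is a knave" should be True; it is.

Knights: A and F. Knaves: B, C, D, and E.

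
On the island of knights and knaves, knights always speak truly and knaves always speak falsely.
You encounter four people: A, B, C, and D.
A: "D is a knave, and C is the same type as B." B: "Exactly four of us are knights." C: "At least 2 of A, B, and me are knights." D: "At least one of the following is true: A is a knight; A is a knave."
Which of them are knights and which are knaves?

Suppose A is a knight. Then A's statement "D is a knave, and C is the same type as B" would have to be true. Checking the 8 ways to assign the others, none is consistent with every speaker.
(For instance, with B=knave, C=knave, D=knight, A's claim "D is a knave, and C is the same type as B" comes out false where it would need to be true.)
So A must be a knave, making "D is a knave, and C is the same type as B" false. Taking A=knave, B=knave, C=knave, D=knight, each remaining statement checks out:
  B (knave): "exactly four of us are knights" — false. ✓
  C (knave): "at least 2 of A, B, and me are knights" — false. ✓
  D (knight): "at least one of the following is true: A is a knight; A is a knave" — true. ✓
This is the unique consistent assignment.

A is a knave, B is a knave, C is a knave, and D is a knight.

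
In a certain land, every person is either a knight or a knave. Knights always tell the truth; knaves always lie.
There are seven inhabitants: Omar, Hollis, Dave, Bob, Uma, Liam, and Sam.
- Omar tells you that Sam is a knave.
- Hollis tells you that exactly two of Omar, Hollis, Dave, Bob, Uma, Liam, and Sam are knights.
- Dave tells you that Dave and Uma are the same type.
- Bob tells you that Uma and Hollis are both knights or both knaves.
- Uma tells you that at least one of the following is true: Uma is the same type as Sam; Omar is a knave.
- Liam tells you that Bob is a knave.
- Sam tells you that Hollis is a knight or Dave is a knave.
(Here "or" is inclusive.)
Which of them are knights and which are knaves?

Knights: Uma, Liam, and Sam. Knaves: Omar, Hollis, Dave, and Bob.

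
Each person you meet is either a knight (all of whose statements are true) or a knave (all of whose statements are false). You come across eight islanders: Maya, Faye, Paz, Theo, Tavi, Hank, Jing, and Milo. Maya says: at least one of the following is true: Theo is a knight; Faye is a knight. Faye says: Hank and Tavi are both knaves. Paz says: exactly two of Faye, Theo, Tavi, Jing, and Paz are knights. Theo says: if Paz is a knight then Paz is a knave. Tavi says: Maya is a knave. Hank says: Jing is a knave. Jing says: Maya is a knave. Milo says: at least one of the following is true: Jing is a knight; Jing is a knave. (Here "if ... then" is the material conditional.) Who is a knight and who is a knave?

Knights: Maya, Theo, Hank, and Milo. Knaves: Faye, Paz, Tavi, and Jing.

Maya is a knight; "at least one of the following is true: Theo is a knight; Faye is a knight" is True, as required.
Since Faye is a knave, "Hank and Tavi are both knaves" needs to be False, which holds.
As a knave, Paz's statement "exactly two of Faye, Theo, Tavi, Jing, and Paz are knights" should be False; it is.
Theo is a knight, and the claim "if Paz is a knight then Paz is a knave" is indeed True.
Tavi is a knave, and the claim "Maya is a knave" is indeed False.
Hank is a knight; "Jing is a knave" is True, as required.
Jing is a knave, so "Maya is a knave" must be False — and it is.
Milo is a knight, so "at least one of the following is true: Jing is a knight; Jing is a knave" must be True — and it is.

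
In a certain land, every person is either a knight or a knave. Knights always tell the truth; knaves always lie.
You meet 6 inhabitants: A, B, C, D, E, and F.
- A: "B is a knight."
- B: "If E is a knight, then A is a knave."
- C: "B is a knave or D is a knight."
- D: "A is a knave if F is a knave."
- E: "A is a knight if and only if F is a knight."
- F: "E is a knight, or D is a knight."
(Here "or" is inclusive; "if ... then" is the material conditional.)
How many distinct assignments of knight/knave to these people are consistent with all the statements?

1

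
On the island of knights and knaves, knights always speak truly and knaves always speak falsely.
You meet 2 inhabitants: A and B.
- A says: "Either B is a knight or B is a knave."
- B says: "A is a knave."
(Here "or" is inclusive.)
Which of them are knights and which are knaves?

A is a knight and B is a knave.

Suppose A is a knave. Then A's statement "either B is a knight or B is a knave" would have to be false. Checking the 2 ways to assign the others, none is consistent with every speaker.
(For instance, with B=knave, A's claim "either B is a knight or B is a knave" comes out true where it would need to be false.)
So A must be a knight, making "either B is a knight or B is a knave" true. Taking A=knight, B=knave, each remaining statement checks out:
  B (knave): "A is a knave" — false. ✓
This is the unique consistent assignment.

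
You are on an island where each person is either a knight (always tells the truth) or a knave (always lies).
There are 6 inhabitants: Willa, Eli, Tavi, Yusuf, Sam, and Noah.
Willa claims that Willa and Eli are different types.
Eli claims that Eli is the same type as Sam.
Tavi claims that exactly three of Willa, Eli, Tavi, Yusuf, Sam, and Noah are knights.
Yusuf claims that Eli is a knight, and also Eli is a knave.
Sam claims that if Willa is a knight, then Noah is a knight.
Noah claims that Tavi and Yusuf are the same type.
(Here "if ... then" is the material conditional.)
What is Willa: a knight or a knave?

Consistent assignments: {Willa=knave, Eli=knave, Tavi=knave, Yusuf=knave, Sam=knight, Noah=knight}
In every consistent assignment, Willa is a knave.

Willa is a knave.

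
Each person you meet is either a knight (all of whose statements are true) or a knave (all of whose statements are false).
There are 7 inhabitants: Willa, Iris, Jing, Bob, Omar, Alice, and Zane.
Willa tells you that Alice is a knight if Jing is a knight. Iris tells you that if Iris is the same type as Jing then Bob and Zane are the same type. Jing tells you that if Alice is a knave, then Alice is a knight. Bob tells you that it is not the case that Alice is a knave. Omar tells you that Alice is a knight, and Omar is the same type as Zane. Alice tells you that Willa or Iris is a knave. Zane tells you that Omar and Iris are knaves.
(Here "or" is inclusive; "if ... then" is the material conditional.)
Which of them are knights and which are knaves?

Willa is a knight, Iris is a knight, Jing is a knave, Bob is a knave, Omar is a knave, Alice is a knave, and Zane is a knave.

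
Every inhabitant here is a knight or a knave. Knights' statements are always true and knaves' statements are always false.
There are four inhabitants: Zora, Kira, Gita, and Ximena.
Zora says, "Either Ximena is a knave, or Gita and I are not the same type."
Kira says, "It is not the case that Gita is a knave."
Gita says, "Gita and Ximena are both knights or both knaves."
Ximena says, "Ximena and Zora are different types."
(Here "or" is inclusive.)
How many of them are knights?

1

The unique consistent assignment is Zora=knave, Kira=knave, Gita=knave, Ximena=knight.
That has 1 knight.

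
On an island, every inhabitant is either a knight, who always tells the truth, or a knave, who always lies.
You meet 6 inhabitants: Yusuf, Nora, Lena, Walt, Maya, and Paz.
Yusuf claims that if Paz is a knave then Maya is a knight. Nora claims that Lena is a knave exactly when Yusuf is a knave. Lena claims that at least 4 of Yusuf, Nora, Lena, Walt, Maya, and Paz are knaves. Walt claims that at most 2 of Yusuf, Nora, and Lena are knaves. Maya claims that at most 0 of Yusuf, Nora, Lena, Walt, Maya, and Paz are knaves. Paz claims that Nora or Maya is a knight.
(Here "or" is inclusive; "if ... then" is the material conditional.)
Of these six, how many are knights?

2

The unique consistent assignment is Yusuf=knave, Nora=knave, Lena=knight, Walt=knight, Maya=knave, Paz=knave.
That has 2 knights.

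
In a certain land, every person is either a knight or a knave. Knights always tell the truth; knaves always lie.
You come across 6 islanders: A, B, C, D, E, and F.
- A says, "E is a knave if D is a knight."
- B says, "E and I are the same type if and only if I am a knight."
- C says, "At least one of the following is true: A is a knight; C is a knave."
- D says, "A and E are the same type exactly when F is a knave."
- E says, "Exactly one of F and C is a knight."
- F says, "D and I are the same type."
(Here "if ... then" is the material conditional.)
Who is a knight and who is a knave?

A is a knight, B is a knave, C is a knight, D is a knight, E is a knave, and F is a knight.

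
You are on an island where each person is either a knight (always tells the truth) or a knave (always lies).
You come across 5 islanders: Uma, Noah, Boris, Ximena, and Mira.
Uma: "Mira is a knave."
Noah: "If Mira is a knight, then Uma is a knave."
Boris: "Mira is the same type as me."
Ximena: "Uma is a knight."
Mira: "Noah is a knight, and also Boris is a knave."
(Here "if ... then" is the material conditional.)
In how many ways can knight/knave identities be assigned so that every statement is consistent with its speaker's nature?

1

Consistent assignments:
  Uma=knave, Noah=knight, Boris=knave, Ximena=knave, Mira=knight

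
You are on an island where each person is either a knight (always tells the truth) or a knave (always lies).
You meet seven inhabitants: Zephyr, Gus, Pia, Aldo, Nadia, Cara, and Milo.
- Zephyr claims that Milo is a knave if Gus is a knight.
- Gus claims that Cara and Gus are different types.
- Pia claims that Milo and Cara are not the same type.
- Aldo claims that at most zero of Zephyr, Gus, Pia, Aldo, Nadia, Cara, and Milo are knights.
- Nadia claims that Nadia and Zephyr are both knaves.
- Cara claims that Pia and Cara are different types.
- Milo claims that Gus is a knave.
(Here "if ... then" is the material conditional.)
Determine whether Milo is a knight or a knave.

Milo is a knave.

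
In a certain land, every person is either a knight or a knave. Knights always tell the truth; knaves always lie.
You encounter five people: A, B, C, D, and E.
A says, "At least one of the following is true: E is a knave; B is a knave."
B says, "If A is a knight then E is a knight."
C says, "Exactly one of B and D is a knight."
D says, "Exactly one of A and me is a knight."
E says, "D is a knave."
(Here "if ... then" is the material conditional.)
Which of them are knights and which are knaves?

A is a knave, B is a knight, C is a knight, D is a knave, and E is a knight.

A (knave): "at least one of the following is true: E is a knave; B is a knave" — False. ✓
B (knight): "if A is a knight then E is a knight" — true. ✓
As a knight, C's statement "exactly one of B and D is a knight" should be true; it is.
D (knave): "exactly one of A and me is a knight" — False. ✓
E (knight): "D is a knave" — true. ✓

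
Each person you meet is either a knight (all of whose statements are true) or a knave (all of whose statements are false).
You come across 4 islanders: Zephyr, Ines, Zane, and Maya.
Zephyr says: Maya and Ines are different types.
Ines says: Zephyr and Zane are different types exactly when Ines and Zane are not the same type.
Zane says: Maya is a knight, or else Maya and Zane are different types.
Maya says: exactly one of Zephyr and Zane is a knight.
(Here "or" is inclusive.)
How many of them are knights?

3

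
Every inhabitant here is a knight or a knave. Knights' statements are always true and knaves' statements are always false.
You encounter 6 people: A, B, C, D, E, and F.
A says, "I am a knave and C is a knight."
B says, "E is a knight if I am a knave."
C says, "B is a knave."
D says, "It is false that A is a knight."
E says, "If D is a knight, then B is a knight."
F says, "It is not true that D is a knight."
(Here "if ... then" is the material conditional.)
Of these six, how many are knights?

The unique consistent assignment is A=knave, B=knight, C=knave, D=knight, E=knight, F=knave.
That has 3 knights.

3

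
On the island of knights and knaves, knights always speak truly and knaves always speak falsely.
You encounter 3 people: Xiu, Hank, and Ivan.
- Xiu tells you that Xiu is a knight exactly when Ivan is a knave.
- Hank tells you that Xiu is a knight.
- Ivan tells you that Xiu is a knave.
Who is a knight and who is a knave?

Xiu is a knight, Hank is a knight, and Ivan is a knave.

Suppose Xiu is a knave. Then Xiu's statement "Xiu is a knight exactly when Ivan is a knave" would have to be false. Checking the 4 ways to assign the others, none is consistent with every speaker.
(For instance, with Hank=knight, Ivan=knave, Hank's claim "Xiu is a knight" comes out false where it would need to be true.)
So Xiu must be a knight, making "Xiu is a knight exactly when Ivan is a knave" true. Taking Xiu=knight, Hank=knight, Ivan=knave, each remaining statement checks out:
  Hank (knight): "Xiu is a knight" — true. ✓
  Ivan (knave): "Xiu is a knave" — false. ✓
This is the unique consistent assignment.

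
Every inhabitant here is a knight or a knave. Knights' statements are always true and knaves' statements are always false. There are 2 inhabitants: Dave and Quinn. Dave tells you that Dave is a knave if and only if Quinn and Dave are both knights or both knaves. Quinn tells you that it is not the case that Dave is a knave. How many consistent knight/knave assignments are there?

0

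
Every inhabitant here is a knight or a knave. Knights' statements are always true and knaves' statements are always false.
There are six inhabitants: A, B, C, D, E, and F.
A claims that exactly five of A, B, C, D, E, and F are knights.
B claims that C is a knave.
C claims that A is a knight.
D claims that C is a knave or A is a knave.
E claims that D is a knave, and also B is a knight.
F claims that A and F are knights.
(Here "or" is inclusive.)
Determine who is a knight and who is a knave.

A is a knave, so "exactly five of A, B, C, D, E, and F are knights" must be false — and it is.
B (knight): "C is a knave" — true. ✓
C is a knave, and the claim "A is a knight" is indeed false.
D is a knight; "C is a knave or A is a knave" is true, as required.
E is a knave, and the claim "D is a knave, and also B is a knight" is indeed false.
As a knave, F's statement "A and F are knights" should be false; it is.

A is a knave, B is a knight, C is a knave, D is a knight, E is a knave, and F is a knave.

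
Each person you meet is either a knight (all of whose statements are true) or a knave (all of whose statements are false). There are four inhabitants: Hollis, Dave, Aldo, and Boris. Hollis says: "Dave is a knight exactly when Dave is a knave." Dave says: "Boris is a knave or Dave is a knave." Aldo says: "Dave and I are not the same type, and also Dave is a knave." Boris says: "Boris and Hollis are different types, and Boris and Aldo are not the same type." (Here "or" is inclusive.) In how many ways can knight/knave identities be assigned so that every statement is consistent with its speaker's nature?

1

Consistent assignments:
  Hollis=knave, Dave=knight, Aldo=knave, Boris=knave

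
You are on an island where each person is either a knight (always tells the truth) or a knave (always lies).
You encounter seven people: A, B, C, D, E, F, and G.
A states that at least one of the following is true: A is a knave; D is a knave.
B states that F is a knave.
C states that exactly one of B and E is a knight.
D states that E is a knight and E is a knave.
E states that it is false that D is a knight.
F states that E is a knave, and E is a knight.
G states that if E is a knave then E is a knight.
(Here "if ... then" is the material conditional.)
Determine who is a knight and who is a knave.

A is a knight; "at least one of the following is true: A is a knave; D is a knave" is True, as required.
B (knight): "F is a knave" — True. ✓
C (knave): "exactly one of B and E is a knight" — false. ✓
As a knave, D's statement "E is a knight and E is a knave" should be false; it is.
E is a knight, so "it is false that D is a knight" must be True — and it is.
F (knave): "E is a knave, and E is a knight" — false. ✓
As a knight, G's statement "if E is a knave then E is a knight" should be True; it is.

A is a knight, B is a knight, C is a knave, D is a knave, E is a knight, F is a knave, and G is a knight.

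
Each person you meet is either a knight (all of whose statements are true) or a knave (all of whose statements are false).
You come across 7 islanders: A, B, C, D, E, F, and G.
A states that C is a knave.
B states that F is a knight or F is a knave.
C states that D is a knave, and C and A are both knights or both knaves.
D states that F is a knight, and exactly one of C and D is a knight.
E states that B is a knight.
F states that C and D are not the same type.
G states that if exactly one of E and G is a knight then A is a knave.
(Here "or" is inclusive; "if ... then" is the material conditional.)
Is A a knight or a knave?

A is a knight.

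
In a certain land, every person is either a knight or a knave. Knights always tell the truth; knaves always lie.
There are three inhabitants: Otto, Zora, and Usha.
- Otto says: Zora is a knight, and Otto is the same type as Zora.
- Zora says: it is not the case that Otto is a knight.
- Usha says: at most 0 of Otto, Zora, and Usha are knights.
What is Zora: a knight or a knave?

Zora is a knight.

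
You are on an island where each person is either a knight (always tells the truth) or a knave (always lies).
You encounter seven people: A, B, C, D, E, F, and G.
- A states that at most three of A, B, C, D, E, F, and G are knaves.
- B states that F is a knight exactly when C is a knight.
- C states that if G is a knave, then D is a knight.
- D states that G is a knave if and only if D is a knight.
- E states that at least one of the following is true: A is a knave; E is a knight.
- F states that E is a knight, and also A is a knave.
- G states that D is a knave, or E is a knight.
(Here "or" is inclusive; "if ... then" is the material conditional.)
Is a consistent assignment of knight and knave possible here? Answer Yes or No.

No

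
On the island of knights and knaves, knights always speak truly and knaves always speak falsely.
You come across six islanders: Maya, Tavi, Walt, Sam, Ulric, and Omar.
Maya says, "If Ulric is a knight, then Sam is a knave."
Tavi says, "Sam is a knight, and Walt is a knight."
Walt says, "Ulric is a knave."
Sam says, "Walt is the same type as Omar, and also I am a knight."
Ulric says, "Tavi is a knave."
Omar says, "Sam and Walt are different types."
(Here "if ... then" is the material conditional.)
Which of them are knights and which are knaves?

Maya is a knight, Tavi is a knave, Walt is a knave, Sam is a knave, Ulric is a knight, and Omar is a knave.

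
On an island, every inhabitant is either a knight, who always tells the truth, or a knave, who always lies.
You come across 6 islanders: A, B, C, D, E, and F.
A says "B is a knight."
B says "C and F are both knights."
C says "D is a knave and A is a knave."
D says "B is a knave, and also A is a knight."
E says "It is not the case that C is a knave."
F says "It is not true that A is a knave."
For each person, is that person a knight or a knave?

A is a knave, B is a knave, C is a knight, D is a knave, E is a knight, and F is a knave.

A is a knave, so "B is a knight" must be False — and it is.
B is a knave; "C and F are both knights" is False, as required.
Since C is a knight, "D is a knave and A is a knave" needs to be true, which holds.
As a knave, D's statement "B is a knave, and also A is a knight" should be False; it is.
E (knight): "it is not the case that C is a knave" — true. ✓
F is a knave, and the claim "it is not true that A is a knave" is indeed False.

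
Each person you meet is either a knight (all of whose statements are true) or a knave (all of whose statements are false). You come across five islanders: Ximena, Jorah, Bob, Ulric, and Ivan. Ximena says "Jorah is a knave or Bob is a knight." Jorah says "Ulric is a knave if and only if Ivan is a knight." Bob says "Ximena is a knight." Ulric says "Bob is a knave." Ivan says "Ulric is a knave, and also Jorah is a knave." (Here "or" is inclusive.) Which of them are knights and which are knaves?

Ximena is a knave, so "Jorah is a knave or Bob is a knight" must be false — and it is.
Jorah (knight): "Ulric is a knave if and only if Ivan is a knight" — true. ✓
Since Bob is a knave, "Ximena is a knight" needs to be false, which holds.
Ulric is a knight, and the claim "Bob is a knave" is indeed true.
Ivan (knave): "Ulric is a knave, and also Jorah is a knave" — false. ✓

Knights: Jorah and Ulric. Knaves: Ximena, Bob, and Ivan.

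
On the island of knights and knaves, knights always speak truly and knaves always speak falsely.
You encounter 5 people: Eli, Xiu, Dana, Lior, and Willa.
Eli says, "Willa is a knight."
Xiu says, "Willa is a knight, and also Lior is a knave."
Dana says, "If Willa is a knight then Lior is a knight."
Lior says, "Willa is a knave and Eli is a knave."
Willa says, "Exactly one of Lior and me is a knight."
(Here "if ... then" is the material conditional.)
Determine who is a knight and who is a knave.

Eli is a knight, Xiu is a knight, Dana is a knave, Lior is a knave, and Willa is a knight.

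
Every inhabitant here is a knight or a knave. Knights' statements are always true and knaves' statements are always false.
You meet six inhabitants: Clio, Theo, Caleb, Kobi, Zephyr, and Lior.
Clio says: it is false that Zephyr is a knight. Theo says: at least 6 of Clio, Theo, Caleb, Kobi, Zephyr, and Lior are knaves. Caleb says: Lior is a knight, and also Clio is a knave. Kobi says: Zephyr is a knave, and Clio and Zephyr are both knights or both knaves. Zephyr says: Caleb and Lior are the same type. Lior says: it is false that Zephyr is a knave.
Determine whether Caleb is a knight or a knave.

Caleb is a knight.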